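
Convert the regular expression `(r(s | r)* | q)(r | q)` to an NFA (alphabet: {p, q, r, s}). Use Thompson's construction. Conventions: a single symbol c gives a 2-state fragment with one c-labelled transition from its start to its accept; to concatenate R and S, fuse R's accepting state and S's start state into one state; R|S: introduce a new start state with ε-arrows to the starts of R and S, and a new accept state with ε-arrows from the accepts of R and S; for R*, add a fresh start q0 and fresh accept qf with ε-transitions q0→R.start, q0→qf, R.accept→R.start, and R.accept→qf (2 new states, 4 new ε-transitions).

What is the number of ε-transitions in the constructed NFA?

16

Bottom-up over the parse tree:
Each of the 6 symbol leaves contributes 0 ε-transitions.
  s | r → 4 ε-transitions
  (s | r)* → 8 ε-transitions
  r(s | r)* → 8 ε-transitions
  r(s | r)* | q → 12 ε-transitions
  r | q → 4 ε-transitions
  (r(s | r)* | q)(r | q) → 16 ε-transitions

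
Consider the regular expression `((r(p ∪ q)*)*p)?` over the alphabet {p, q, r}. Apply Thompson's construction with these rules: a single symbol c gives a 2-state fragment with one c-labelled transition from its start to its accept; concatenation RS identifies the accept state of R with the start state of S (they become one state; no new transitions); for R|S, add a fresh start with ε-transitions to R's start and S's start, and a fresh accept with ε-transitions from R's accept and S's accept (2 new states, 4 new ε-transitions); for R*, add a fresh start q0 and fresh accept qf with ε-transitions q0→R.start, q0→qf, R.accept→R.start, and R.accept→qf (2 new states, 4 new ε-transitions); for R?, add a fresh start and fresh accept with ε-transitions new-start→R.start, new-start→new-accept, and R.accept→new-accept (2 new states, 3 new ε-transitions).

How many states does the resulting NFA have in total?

Per subexpression:
Each of the 4 symbol leaves contributes a 2-state fragment.
  p ∪ q — 6 states
  (p ∪ q)* — 8 states
  r(p ∪ q)* — 9 states
  (r(p ∪ q)*)* — 11 states
  (r(p ∪ q)*)*p — 12 states
  ((r(p ∪ q)*)*p)? — 14 states

14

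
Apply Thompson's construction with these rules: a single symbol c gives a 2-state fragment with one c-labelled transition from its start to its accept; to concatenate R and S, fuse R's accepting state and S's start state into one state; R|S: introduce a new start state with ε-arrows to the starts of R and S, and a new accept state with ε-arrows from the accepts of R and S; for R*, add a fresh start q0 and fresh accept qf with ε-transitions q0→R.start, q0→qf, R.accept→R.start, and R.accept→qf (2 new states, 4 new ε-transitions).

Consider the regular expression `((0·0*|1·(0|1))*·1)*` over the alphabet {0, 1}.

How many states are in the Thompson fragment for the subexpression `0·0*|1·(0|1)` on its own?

14

Fragment for `0·0*|1·(0|1)`:
Each of the 5 symbol leaves contributes a 2-state fragment.
  0* = 4 states
  0·0* = 5 states
  0|1 = 6 states
  1·(0|1) = 7 states
  0·0*|1·(0|1) = 14 states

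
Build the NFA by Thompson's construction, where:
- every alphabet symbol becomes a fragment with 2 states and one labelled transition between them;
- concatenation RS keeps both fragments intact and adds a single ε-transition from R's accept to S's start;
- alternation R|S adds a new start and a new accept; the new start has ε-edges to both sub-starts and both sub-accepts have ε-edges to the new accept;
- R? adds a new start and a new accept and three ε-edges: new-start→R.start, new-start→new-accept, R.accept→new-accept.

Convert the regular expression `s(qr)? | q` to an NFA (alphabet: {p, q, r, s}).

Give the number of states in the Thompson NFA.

12

Building bottom-up:
Each of the 4 symbol leaves contributes a 2-state fragment.
  qr → 4 states
  (qr)? → 6 states
  s(qr)? → 8 states
  s(qr)? | q → 12 states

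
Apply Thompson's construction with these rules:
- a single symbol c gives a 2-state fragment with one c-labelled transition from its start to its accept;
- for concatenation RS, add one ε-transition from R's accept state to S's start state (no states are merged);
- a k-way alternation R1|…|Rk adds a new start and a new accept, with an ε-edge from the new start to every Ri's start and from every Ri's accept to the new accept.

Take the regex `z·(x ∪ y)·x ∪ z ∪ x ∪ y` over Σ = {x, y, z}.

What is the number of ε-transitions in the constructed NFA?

Bottom-up over the parse tree:
Each of the 7 symbol leaves contributes 0 ε-transitions.
  x ∪ y → 4 ε-transitions
  z·(x ∪ y)·x → 6 ε-transitions
  z·(x ∪ y)·x ∪ z ∪ x ∪ y → 14 ε-transitions

14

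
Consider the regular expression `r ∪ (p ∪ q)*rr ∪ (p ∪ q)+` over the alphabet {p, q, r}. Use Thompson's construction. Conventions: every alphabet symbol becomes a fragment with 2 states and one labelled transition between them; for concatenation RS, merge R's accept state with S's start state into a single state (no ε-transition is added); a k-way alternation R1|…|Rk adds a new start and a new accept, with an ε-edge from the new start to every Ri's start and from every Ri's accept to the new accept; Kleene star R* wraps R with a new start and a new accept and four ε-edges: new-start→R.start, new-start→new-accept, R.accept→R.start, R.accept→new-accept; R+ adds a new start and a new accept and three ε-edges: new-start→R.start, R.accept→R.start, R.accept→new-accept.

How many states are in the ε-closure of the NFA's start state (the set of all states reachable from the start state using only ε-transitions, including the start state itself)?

11

Work bottom-up. For each fragment F, track |ε-closure(F.start)| and whether F's accept lies in that closure (i.e. whether F accepts ε). A single-symbol fragment has closure size 1 and does not accept ε.
  p ∪ q : new start ε-reaches every alternative's start; none of them accept ε, so the new accept is not reached: |closure| = 1 + 1 + 1 = 3
  (p ∪ q)* : |closure| = 1 (new start) + 3 (body) + 1 (new accept) = 5
  (p ∪ q)*rr : |closure| = 5 + (1−1) = 5 (closure spills across the concat boundary because the left factor accepts ε)
  p ∪ q : new start ε-reaches every alternative's start; none of them accept ε, so the new accept is not reached: |closure| = 1 + 1 + 1 = 3
  (p ∪ q)+ : |closure| = 1 + 3 = 4 (the body doesn't accept ε, so the new accept is not reached)
  r ∪ (p ∪ q)*rr ∪ (p ∪ q)+ : new start ε-reaches every alternative's start; none of them accept ε, so the new accept is not reached: |closure| = 1 + 1 + 5 + 4 = 11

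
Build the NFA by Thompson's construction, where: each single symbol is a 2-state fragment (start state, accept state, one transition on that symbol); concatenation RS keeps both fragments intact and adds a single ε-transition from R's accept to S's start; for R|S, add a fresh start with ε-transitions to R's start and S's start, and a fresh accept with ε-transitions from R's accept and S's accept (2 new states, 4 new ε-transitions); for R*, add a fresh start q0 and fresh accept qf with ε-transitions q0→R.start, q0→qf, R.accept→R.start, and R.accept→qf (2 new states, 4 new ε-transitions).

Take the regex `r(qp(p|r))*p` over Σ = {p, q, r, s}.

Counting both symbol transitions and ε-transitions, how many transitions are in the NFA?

18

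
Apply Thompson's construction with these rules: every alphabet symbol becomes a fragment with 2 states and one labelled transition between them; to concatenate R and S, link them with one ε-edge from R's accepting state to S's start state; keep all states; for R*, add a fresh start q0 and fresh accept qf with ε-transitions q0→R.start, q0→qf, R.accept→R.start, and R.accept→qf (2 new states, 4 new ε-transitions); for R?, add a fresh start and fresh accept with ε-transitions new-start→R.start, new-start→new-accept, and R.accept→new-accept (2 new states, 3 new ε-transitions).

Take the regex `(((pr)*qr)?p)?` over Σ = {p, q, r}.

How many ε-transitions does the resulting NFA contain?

Bottom-up over the parse tree:
Each of the 5 symbol leaves contributes 0 ε-transitions.
  pr = 1 ε-transition
  (pr)* = 5 ε-transitions
  (pr)*qr = 7 ε-transitions
  ((pr)*qr)? = 10 ε-transitions
  ((pr)*qr)?p = 11 ε-transitions
  (((pr)*qr)?p)? = 14 ε-transitions

14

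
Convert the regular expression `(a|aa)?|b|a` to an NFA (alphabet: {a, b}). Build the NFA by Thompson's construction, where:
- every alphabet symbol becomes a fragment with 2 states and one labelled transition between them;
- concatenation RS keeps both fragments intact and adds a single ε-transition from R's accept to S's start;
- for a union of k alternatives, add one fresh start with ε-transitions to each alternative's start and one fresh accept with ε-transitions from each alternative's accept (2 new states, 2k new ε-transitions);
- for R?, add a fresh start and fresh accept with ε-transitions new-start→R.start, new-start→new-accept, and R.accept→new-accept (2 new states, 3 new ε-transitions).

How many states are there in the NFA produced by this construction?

16

By structural recursion:
Each of the 5 symbol leaves contributes a 2-state fragment.
  aa : 4 states
  a|aa : 8 states
  (a|aa)? : 10 states
  (a|aa)?|b|a : 16 states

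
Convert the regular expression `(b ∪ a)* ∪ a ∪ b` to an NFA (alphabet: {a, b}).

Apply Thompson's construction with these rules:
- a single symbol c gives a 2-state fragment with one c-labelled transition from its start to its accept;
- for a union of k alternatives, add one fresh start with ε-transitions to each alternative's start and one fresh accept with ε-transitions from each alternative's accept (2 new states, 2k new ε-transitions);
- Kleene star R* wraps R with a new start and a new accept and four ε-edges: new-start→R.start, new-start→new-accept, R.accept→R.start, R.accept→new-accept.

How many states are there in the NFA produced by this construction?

14

Recursing over subexpressions:
Each of the 4 symbol leaves contributes a 2-state fragment.
  b ∪ a — 6 states
  (b ∪ a)* — 8 states
  (b ∪ a)* ∪ a ∪ b — 14 states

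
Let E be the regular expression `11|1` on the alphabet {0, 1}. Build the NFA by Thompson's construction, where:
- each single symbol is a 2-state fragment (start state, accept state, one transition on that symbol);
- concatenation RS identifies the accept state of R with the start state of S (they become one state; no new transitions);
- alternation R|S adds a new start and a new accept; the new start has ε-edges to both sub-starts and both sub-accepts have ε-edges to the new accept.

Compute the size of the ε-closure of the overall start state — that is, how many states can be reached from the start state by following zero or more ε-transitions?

Compute the ε-closure size of each fragment's start state recursively; a symbol fragment's start has no outgoing ε-edge, so its closure is just itself (size 1).
  11 : same as the first factor's closure: |ε-closure| = 1
  11|1 : new start ε-reaches every alternative's start; none of them accept ε, so the new accept is not reached: |ε-closure| = 1 + 1 + 1 = 3

3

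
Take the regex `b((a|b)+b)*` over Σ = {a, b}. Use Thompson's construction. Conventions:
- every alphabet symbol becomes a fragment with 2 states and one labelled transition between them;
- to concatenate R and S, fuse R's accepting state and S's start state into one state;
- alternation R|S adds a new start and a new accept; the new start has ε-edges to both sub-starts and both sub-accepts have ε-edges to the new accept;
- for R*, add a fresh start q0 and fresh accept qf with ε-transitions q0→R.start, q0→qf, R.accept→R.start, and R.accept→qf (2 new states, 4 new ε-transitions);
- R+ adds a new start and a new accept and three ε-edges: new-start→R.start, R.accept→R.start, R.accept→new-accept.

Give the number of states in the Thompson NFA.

12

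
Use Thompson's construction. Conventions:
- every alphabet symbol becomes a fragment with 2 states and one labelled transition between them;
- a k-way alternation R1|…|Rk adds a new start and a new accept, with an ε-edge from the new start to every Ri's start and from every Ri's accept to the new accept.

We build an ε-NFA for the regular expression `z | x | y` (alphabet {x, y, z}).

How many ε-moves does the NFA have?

Per subexpression:
Each of the 3 symbol leaves contributes 0 ε-transitions.
  z | x | y → 6 ε-transitions

6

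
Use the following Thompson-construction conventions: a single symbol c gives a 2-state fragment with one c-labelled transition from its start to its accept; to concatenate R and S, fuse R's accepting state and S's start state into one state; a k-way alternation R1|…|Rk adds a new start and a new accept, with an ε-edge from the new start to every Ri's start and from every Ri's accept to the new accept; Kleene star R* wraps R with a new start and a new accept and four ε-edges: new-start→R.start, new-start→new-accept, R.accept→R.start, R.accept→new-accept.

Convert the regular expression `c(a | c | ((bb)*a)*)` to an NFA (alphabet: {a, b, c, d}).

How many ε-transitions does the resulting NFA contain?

14

By structural recursion:
Each of the 6 symbol leaves contributes 0 ε-transitions.
  bb — 0 ε-transitions
  (bb)* — 4 ε-transitions
  (bb)*a — 4 ε-transitions
  ((bb)*a)* — 8 ε-transitions
  a | c | ((bb)*a)* — 14 ε-transitions
  c(a | c | ((bb)*a)*) — 14 ε-transitions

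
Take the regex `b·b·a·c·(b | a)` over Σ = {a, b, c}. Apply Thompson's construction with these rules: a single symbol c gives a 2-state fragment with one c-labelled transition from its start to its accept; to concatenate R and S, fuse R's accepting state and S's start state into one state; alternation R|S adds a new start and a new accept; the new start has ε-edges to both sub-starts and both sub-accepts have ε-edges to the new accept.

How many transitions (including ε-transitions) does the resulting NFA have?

10

Recursing over subexpressions:
Each of the 6 symbol leaves contributes 1 transition (1 symbol, 0 ε).
  b | a : 6 transitions (2 symbol, 4 ε)
  b·b·a·c·(b | a) : 10 transitions (6 symbol, 4 ε)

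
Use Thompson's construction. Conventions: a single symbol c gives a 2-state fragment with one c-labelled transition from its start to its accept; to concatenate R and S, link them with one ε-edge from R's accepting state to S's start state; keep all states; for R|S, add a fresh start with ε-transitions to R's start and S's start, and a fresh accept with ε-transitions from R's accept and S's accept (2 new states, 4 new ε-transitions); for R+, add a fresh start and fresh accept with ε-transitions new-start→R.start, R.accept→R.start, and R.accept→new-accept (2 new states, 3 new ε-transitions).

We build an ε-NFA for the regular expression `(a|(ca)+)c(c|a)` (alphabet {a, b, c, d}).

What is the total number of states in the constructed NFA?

By structural recursion:
Each of the 6 symbol leaves contributes a 2-state fragment.
  ca : 4 states
  (ca)+ : 6 states
  a|(ca)+ : 10 states
  c|a : 6 states
  (a|(ca)+)c(c|a) : 18 states

18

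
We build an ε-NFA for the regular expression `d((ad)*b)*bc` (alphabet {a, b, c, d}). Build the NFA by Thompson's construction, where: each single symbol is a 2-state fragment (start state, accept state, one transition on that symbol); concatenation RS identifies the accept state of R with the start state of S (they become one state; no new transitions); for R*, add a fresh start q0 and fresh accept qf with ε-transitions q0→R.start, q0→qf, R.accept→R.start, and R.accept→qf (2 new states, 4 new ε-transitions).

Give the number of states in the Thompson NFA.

11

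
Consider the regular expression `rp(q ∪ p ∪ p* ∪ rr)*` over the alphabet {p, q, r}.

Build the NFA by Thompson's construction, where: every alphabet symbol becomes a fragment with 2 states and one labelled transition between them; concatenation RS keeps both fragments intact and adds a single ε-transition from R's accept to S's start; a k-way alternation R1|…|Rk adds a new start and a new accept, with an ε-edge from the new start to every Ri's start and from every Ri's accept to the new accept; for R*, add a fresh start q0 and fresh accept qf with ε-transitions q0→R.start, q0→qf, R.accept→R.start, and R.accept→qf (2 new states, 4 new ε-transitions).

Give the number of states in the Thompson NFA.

By structural recursion:
Each of the 7 symbol leaves contributes a 2-state fragment.
  p* = 4 states
  rr = 4 states
  q ∪ p ∪ p* ∪ rr = 14 states
  (q ∪ p ∪ p* ∪ rr)* = 16 states
  rp(q ∪ p ∪ p* ∪ rr)* = 20 states

20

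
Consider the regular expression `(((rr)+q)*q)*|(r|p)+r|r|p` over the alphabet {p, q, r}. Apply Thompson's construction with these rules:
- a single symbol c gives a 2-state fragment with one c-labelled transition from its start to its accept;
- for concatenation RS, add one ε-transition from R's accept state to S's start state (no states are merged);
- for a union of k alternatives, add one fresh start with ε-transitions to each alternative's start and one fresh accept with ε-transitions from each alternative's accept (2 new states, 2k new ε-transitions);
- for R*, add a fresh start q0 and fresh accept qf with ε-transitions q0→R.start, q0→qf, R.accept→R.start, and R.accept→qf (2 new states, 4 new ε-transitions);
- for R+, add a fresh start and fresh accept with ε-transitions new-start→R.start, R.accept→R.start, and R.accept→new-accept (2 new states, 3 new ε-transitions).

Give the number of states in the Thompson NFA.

By structural recursion:
Each of the 9 symbol leaves contributes a 2-state fragment.
  rr = 4 states
  (rr)+ = 6 states
  (rr)+q = 8 states
  ((rr)+q)* = 10 states
  ((rr)+q)*q = 12 states
  (((rr)+q)*q)* = 14 states
  r|p = 6 states
  (r|p)+ = 8 states
  (r|p)+r = 10 states
  (((rr)+q)*q)*|(r|p)+r|r|p = 30 states

30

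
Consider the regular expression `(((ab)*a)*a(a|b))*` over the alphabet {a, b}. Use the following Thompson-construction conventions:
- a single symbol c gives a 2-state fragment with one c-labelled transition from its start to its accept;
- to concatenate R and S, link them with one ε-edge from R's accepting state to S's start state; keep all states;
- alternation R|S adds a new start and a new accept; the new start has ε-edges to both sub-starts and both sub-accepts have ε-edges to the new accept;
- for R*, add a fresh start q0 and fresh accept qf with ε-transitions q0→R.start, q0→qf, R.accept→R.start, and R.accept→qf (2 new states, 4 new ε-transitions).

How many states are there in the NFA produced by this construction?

20

Recursing over subexpressions:
Each of the 6 symbol leaves contributes a 2-state fragment.
  ab → 4 states
  (ab)* → 6 states
  (ab)*a → 8 states
  ((ab)*a)* → 10 states
  a|b → 6 states
  ((ab)*a)*a(a|b) → 18 states
  (((ab)*a)*a(a|b))* → 20 states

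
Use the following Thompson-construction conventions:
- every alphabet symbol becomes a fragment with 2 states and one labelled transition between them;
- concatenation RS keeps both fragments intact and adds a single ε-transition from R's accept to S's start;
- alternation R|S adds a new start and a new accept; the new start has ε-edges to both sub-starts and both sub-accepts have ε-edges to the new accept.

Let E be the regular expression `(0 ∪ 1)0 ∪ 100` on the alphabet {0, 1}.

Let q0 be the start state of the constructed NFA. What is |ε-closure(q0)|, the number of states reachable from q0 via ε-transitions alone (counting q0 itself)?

5

Compute the ε-closure size of each fragment's start state recursively; a symbol fragment's start has no outgoing ε-edge, so its closure is just itself (size 1).
  0 ∪ 1 : new start ε-reaches every alternative's start; none of them accept ε, so the new accept is not reached: |ε-closure| = 1 + 1 + 1 = 3
  (0 ∪ 1)0 : |ε-closure| equals the left operand's closure size = 3 (its accept is not ε-reachable, so the closure stops there)
  100 : same as the first factor's closure: |ε-closure| = 1
  (0 ∪ 1)0 ∪ 100 : new start ε-reaches every alternative's start; none of them accept ε, so the new accept is not reached: |ε-closure| = 1 + 3 + 1 = 5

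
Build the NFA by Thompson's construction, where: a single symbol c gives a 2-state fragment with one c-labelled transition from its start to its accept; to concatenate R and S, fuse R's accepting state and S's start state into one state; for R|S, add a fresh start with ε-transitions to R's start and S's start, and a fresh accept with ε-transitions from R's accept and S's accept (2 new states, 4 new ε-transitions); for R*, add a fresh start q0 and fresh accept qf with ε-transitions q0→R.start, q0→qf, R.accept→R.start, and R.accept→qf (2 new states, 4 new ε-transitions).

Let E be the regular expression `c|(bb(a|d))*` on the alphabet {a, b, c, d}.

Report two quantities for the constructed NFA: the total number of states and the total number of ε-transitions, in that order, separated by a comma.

14, 12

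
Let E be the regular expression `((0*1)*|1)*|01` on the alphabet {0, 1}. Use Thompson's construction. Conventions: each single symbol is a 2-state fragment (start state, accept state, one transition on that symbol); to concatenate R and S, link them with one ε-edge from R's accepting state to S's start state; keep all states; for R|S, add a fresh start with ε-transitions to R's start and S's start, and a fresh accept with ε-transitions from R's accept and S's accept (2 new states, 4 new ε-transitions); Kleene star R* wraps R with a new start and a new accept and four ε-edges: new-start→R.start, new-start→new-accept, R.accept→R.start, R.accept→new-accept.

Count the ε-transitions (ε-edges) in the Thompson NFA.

22

Recursing over subexpressions:
Each of the 5 symbol leaves contributes 0 ε-transitions.
  0* — 4 ε-transitions
  0*1 — 5 ε-transitions
  (0*1)* — 9 ε-transitions
  (0*1)*|1 — 13 ε-transitions
  ((0*1)*|1)* — 17 ε-transitions
  01 — 1 ε-transition
  ((0*1)*|1)*|01 — 22 ε-transitions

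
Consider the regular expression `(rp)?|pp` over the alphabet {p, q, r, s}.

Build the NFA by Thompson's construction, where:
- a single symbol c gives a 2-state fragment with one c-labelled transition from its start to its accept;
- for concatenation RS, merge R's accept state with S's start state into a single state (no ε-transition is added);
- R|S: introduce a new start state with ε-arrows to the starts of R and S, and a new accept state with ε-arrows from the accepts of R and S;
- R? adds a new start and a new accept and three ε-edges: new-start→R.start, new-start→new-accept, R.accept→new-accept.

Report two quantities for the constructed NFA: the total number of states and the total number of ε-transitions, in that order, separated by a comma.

10, 7

By structural recursion:
Each of the 4 symbol leaves contributes 2 states and 0 ε-transitions.
  rp : 3 states, 0 ε-transitions
  (rp)? : 5 states, 3 ε-transitions
  pp : 3 states, 0 ε-transitions
  (rp)?|pp : 10 states, 7 ε-transitions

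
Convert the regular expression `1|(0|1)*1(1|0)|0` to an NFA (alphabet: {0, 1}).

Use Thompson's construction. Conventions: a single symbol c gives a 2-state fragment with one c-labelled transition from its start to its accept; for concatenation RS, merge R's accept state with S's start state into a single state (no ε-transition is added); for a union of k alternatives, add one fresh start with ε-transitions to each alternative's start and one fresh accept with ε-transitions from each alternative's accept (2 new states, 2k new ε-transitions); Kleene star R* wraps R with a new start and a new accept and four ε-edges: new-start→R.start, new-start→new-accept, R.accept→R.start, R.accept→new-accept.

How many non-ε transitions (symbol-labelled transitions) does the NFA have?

By structural recursion:
Each of the 7 symbol leaves contributes exactly 1 symbol transition.
  0|1 → 2 symbol transitions
  (0|1)* → 2 symbol transitions
  1|0 → 2 symbol transitions
  (0|1)*1(1|0) → 5 symbol transitions
  1|(0|1)*1(1|0)|0 → 7 symbol transitions

7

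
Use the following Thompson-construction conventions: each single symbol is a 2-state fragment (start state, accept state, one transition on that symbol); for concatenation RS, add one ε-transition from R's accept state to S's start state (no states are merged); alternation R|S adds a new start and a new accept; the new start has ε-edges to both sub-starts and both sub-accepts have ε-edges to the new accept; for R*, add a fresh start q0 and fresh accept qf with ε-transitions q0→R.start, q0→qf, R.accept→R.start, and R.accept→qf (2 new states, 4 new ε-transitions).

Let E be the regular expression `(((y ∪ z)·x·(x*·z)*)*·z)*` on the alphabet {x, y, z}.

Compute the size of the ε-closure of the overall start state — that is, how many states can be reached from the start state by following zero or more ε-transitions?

8

Compute the ε-closure size of each fragment's start state recursively; a symbol fragment's start has no outgoing ε-edge, so its closure is just itself (size 1).
  y ∪ z : C = 1 + 1 + 1 = 3 (the new accept is not ε-reachable since no branch accepts ε)
  x* : C = 1 (new start) + 1 (body) + 1 (new accept) = 3
  x*·z : C = 3 + 1 = 4 (closure spills across the concat boundary because the left factor accepts ε)
  (x*·z)* : C = 1 (new start) + 4 (body) + 1 (new accept) = 6
  (y ∪ z)·x·(x*·z)* : C equals the left operand's closure size = 3 (its accept is not ε-reachable, so the closure stops there)
  ((y ∪ z)·x·(x*·z)*)* : C = 1 (new start) + 3 (body) + 1 (new accept) = 5
  ((y ∪ z)·x·(x*·z)*)*·z : C = 5 + 1 = 6 (closure spills across the concat boundary because the left factor accepts ε)
  (((y ∪ z)·x·(x*·z)*)*·z)* : new start has ε-edges to the inner start and to the new accept, so C = 2 + 6 = 8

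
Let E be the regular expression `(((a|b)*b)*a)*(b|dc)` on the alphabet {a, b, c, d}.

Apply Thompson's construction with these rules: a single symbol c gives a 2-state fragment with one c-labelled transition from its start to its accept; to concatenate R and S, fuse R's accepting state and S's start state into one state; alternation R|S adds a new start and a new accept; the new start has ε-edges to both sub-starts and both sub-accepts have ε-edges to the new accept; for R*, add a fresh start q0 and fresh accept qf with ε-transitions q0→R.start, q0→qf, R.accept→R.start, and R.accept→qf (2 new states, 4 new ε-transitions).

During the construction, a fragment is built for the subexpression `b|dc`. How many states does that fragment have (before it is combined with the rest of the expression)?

7

Fragment for `b|dc`:
Each of the 3 symbol leaves contributes a 2-state fragment.
  dc → 3 states
  b|dc → 7 states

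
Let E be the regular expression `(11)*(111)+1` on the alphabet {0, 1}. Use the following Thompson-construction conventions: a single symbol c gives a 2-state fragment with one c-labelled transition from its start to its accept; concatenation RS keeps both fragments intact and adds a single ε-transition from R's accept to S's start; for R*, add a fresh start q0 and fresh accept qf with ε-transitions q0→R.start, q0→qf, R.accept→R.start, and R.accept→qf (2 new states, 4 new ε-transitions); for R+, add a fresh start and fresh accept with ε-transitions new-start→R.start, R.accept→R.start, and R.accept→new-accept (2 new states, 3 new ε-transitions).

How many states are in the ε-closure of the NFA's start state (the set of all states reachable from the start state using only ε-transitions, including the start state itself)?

5

Work bottom-up. For each fragment F, track |ε-closure(F.start)| and whether F's accept lies in that closure (i.e. whether F accepts ε). A single-symbol fragment has closure size 1 and does not accept ε.
  11 → same as the first factor's closure: |ε-closure| = 1
  (11)* → new start has ε-edges to the inner start and to the new accept, so |ε-closure| = 2 + 1 = 3
  111 → |ε-closure| equals the left operand's closure size = 1 (its accept is not ε-reachable, so the closure stops there)
  (111)+ → |ε-closure| = 1 + 1 = 2 (the body doesn't accept ε, so the new accept is not reached)
  (11)*(111)+1 → |ε-closure| = 3 + 2 = 5 (closure spills across the concat boundary because the left factor accepts ε)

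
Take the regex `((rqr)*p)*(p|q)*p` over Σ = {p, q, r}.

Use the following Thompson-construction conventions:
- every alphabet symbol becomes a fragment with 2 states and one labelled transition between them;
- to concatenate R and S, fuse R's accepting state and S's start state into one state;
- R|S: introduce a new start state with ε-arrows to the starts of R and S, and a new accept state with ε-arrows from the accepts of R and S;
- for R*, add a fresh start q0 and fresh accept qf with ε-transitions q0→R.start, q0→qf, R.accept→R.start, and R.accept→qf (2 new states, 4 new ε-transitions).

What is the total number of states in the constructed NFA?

Building bottom-up:
Each of the 7 symbol leaves contributes a 2-state fragment.
  rqr : 4 states
  (rqr)* : 6 states
  (rqr)*p : 7 states
  ((rqr)*p)* : 9 states
  p|q : 6 states
  (p|q)* : 8 states
  ((rqr)*p)*(p|q)*p : 17 states

17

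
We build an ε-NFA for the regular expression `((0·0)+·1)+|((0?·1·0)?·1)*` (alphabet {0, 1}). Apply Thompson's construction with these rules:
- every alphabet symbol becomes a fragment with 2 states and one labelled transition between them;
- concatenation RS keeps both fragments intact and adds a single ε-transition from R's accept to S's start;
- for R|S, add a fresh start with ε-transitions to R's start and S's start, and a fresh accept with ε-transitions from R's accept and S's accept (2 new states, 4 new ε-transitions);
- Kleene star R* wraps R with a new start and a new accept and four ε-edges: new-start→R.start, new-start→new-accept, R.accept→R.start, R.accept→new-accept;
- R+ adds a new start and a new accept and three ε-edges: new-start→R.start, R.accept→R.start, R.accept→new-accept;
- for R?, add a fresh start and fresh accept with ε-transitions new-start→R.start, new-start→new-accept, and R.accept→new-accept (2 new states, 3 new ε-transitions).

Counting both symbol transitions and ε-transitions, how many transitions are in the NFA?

32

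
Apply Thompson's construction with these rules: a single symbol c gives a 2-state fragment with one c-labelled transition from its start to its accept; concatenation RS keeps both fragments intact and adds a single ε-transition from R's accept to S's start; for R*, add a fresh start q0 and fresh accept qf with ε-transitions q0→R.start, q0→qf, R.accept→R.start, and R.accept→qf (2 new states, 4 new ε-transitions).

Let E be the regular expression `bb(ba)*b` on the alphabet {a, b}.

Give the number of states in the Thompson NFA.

12

Bottom-up over the parse tree:
Each of the 5 symbol leaves contributes a 2-state fragment.
  ba → 4 states
  (ba)* → 6 states
  bb(ba)*b → 12 states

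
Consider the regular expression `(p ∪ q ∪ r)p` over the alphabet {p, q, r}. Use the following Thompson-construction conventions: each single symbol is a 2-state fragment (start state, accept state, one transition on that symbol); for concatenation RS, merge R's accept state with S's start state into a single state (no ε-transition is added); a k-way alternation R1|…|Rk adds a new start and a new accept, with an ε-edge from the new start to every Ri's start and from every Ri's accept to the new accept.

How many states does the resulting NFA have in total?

9

Recursing over subexpressions:
Each of the 4 symbol leaves contributes a 2-state fragment.
  p ∪ q ∪ r = 8 states
  (p ∪ q ∪ r)p = 9 states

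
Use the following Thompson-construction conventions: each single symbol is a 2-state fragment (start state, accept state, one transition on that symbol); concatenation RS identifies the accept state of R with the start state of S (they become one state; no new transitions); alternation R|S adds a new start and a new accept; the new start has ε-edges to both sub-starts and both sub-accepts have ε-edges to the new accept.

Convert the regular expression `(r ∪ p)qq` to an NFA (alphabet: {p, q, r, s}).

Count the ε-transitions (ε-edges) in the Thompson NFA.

4

Per subexpression:
Each of the 4 symbol leaves contributes 0 ε-transitions.
  r ∪ p → 4 ε-transitions
  (r ∪ p)qq → 4 ε-transitions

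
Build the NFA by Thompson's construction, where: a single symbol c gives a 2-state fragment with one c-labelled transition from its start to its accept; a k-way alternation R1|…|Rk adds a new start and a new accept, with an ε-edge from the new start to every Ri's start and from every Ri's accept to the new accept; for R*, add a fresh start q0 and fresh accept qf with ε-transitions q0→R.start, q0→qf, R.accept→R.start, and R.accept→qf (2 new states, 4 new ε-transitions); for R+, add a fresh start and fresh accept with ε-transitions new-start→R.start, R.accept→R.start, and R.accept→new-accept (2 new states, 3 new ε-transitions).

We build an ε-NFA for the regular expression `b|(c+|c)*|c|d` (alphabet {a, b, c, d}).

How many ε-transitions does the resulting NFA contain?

19

Per subexpression:
Each of the 5 symbol leaves contributes 0 ε-transitions.
  c+ — 3 ε-transitions
  c+|c — 7 ε-transitions
  (c+|c)* — 11 ε-transitions
  b|(c+|c)*|c|d — 19 ε-transitions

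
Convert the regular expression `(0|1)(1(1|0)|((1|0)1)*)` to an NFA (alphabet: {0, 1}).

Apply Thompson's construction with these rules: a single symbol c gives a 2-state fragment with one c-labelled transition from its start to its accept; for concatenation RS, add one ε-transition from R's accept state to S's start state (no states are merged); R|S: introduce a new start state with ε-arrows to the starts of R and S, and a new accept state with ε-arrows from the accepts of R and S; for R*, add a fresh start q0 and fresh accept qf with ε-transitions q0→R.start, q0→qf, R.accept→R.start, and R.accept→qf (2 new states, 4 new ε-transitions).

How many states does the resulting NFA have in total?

Recursing over subexpressions:
Each of the 8 symbol leaves contributes a 2-state fragment.
  0|1 : 6 states
  1|0 : 6 states
  1(1|0) : 8 states
  1|0 : 6 states
  (1|0)1 : 8 states
  ((1|0)1)* : 10 states
  1(1|0)|((1|0)1)* : 20 states
  (0|1)(1(1|0)|((1|0)1)*) : 26 states

26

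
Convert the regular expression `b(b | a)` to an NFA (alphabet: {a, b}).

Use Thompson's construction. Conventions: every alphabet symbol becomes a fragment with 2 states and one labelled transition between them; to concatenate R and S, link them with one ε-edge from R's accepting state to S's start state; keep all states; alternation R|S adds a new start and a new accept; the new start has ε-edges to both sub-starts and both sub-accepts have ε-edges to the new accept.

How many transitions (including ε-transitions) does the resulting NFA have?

Bottom-up over the parse tree:
Each of the 3 symbol leaves contributes 1 transition (1 symbol, 0 ε).
  b | a — 6 transitions (2 symbol, 4 ε)
  b(b | a) — 8 transitions (3 symbol, 5 ε)

8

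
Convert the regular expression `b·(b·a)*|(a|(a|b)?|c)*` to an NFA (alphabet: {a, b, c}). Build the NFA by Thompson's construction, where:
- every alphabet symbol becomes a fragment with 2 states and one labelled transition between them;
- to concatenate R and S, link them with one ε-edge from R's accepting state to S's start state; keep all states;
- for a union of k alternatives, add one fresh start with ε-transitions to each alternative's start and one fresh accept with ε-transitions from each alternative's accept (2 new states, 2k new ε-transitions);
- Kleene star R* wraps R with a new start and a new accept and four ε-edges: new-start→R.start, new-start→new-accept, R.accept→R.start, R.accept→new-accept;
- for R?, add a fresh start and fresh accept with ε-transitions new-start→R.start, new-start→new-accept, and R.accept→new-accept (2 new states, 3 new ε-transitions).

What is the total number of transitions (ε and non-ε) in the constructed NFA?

34

Bottom-up over the parse tree:
Each of the 7 symbol leaves contributes 1 transition (1 symbol, 0 ε).
  b·a — 3 transitions (2 symbol, 1 ε)
  (b·a)* — 7 transitions (2 symbol, 5 ε)
  b·(b·a)* — 9 transitions (3 symbol, 6 ε)
  a|b — 6 transitions (2 symbol, 4 ε)
  (a|b)? — 9 transitions (2 symbol, 7 ε)
  a|(a|b)?|c — 17 transitions (4 symbol, 13 ε)
  (a|(a|b)?|c)* — 21 transitions (4 symbol, 17 ε)
  b·(b·a)*|(a|(a|b)?|c)* — 34 transitions (7 symbol, 27 ε)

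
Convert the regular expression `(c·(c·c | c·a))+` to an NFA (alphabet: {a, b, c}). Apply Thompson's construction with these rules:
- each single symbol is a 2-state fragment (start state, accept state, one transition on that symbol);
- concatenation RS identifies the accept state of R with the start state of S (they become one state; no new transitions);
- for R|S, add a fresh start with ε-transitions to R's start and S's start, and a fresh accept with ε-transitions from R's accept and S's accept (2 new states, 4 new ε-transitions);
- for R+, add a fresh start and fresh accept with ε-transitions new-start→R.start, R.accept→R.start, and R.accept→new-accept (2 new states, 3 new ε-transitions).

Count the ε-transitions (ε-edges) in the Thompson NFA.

7

Building bottom-up:
Each of the 5 symbol leaves contributes 0 ε-transitions.
  c·c : 0 ε-transitions
  c·a : 0 ε-transitions
  c·c | c·a : 4 ε-transitions
  c·(c·c | c·a) : 4 ε-transitions
  (c·(c·c | c·a))+ : 7 ε-transitions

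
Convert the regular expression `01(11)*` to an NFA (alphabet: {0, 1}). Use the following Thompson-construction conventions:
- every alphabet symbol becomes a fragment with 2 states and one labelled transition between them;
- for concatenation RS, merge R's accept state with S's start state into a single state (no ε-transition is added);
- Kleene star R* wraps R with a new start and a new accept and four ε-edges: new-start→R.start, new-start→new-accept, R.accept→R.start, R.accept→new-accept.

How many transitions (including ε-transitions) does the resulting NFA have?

8

Per subexpression:
Each of the 4 symbol leaves contributes 1 transition (1 symbol, 0 ε).
  11 → 2 transitions (2 symbol, 0 ε)
  (11)* → 6 transitions (2 symbol, 4 ε)
  01(11)* → 8 transitions (4 symbol, 4 ε)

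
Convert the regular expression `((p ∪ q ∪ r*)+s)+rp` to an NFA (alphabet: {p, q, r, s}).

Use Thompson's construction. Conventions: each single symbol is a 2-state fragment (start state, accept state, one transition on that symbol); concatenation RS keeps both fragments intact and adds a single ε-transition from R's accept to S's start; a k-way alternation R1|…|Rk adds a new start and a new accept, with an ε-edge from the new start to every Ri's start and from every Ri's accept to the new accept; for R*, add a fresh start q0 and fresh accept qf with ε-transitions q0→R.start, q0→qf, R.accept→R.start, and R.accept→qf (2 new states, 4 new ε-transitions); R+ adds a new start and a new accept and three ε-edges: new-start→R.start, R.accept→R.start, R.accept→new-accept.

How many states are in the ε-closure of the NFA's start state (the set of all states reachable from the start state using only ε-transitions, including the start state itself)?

11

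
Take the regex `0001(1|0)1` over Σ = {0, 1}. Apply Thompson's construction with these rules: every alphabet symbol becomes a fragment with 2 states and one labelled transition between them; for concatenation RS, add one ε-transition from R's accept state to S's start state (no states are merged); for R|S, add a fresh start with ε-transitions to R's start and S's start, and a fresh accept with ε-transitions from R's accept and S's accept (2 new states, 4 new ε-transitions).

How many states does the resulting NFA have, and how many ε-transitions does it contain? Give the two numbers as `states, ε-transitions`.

Per subexpression:
Each of the 7 symbol leaves contributes 2 states and 0 ε-transitions.
  1|0 → 6 states, 4 ε-transitions
  0001(1|0)1 → 16 states, 9 ε-transitions

16, 9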